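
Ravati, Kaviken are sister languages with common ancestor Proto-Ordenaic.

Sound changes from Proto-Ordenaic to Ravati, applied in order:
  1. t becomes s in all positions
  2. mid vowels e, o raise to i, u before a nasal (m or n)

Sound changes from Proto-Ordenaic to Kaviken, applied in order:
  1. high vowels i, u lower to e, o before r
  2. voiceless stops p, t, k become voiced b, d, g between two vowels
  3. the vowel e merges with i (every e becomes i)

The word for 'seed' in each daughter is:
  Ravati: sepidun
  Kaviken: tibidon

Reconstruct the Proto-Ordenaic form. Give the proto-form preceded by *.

*tepidon

Position 1: Ravati has s, Kaviken has t. Kaviken preserves t here (none of its changes turn any other segment into t), so the proto-segment is *t.
Position 3: Ravati has p, Kaviken has b. Ravati preserves p here (none of its changes turn any other segment into p), so the proto-segment is *p.
Position 6: Ravati has u, Kaviken has o. Taking the neighbouring segments as reconstructed: Ravati u could go back to *o or *u; Kaviken o can only go back to *o — the one source consistent with every daughter is *o.
This points to *tepidon. Verify forward in each daughter:
Ravati: *tepidon > sepidon > sepidun  (by unconditioned shift, pre-nasal raising)
Kaviken: *tepidon > tebidon > tibidon  (by intervocalic voicing, vowel merger)
No other proto-form is consistent with every reflex, so the reconstruction is *tepidon.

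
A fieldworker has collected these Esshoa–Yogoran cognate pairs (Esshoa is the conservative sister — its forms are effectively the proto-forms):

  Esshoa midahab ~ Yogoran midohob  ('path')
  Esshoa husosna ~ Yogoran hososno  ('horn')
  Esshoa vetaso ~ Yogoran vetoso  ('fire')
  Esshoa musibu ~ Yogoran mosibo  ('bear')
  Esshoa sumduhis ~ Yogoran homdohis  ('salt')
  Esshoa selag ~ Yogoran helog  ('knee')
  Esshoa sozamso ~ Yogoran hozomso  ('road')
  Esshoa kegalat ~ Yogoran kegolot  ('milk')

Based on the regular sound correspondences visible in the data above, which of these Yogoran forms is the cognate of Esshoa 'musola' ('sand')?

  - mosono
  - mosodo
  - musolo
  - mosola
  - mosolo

mosolo

husosna ~ hososno, musibu ~ mosibo — Esshoa u corresponds to Yogoran o after a consonant, before a consonant other than r, m, n, p, b, f, v.
husosna ~ hososno — Esshoa a corresponds to Yogoran o word-finally.
Applying these to Esshoa 'musola':
  musola → mosola   (u→o after a consonant, before a consonant other than r, m, n, p, b, f, v)
  mosola → mosolo   (a→o word-finally)
So the Yogoran cognate is 'mosolo'.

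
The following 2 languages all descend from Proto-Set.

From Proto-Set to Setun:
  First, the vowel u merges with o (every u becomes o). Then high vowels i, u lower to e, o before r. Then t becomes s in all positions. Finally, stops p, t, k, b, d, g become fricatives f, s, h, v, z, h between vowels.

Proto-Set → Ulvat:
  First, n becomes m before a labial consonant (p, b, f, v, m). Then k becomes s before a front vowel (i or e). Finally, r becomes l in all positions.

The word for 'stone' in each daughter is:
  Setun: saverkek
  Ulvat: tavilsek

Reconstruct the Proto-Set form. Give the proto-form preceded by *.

*tavirkek

Position 5: Setun has r, Ulvat has l. Setun preserves r here (none of its changes turn any other segment into r), so the proto-segment is *r.
Position 6: Setun has k, Ulvat has s. Setun preserves k here (none of its changes turn any other segment into k), so the proto-segment is *k.
Verify the candidate proto-form against each daughter:
Setun: *tavirkek > taverkek > saverkek  (by pre-rhotic lowering, unconditioned shift)
Ulvat: *tavirkek
  tavirkek (rule 1 does not apply)
  tavirkek → tavirsek   [palatalisation]
  tavirsek → tavilsek   [unconditioned shift]
  giving Ulvat tavilsek.
Only *tavirkek yields all of Setun saverkek, Ulvat tavilsek.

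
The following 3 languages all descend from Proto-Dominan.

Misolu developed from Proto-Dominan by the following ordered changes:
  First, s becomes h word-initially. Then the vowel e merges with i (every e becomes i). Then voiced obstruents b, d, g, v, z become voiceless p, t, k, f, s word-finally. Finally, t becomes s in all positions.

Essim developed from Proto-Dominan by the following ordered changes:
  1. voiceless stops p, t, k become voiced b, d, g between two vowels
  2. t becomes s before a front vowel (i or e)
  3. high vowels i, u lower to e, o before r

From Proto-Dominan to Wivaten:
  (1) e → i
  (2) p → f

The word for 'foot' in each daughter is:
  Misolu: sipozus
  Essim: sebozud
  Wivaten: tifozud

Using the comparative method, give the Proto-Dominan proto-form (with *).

*tepozud

Position 2: Misolu has i, Essim has e, Wivaten has i. Taking the neighbouring segments as reconstructed: Misolu i could go back to *e or *i; Essim e can only go back to *e; Wivaten i could go back to *e or *i — the one source consistent with every daughter is *e.
Position 1: Misolu has s, Essim has s, Wivaten has t. Wivaten preserves t here (none of its changes turn any other segment into t), so the proto-segment is *t.
Verify the candidate proto-form against each daughter:
Misolu: *tepozud > tipozud > tipozut > sipozus  (by vowel merger, final devoicing, unconditioned shift)
Essim: start from *tepozud.
  rule 1 (intervocalic voicing): tepozud → tebozud
  rule 2 (palatalisation): tebozud → sebozud
  rule 3: no change — sebozud
  ⇒ Essim sebozud
Wivaten: start from *tepozud.
  rule 1 (vowel merger): tepozud → tipozud
  rule 2 (unconditioned shift): tipozud → tifozud
  ⇒ Wivaten tifozud
No other proto-form is consistent with every reflex, so the reconstruction is *tepozud.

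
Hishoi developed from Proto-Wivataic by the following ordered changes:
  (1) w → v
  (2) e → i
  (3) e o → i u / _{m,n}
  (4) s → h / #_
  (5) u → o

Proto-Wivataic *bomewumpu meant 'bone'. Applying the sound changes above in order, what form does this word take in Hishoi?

Hishoi: *bomewumpu > bomevumpu > bomivumpu > bumivumpu > bomivompo  (by unconditioned shift, vowel merger, pre-nasal raising, vowel merger)

bomivompo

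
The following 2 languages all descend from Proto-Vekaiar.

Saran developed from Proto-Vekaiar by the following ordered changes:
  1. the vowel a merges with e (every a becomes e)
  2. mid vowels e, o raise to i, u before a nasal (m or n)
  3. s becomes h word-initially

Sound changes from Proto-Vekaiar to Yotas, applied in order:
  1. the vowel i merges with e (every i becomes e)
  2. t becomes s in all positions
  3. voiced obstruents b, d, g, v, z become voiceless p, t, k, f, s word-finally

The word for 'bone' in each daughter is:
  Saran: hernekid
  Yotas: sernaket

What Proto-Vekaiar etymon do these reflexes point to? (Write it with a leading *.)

Position 8: Saran has d, Yotas has t. Saran preserves d here (none of its changes turn any other segment into d), so the proto-segment is *d.
Position 1: Saran has h, Yotas has s. Taking the neighbouring segments as reconstructed: Saran h could go back to *s or *h; Yotas s could go back to *t or *s — the one source consistent with every daughter is *s.
Position 5: Saran has e, Yotas has a. Yotas preserves a here (none of its changes turn any other segment into a), so the proto-segment is *a.
Verify the candidate proto-form against each daughter:
Saran: *sernakid > sernekid > hernekid  (by vowel merger, debuccalisation)
Yotas: start from *sernakid.
  rule 1 (vowel merger): sernakid → sernaked
  rule 2: no change — sernaked
  rule 3 (final devoicing): sernaked → sernaket
  ⇒ Yotas sernaket
*sernakid is the unique common source.

*sernakid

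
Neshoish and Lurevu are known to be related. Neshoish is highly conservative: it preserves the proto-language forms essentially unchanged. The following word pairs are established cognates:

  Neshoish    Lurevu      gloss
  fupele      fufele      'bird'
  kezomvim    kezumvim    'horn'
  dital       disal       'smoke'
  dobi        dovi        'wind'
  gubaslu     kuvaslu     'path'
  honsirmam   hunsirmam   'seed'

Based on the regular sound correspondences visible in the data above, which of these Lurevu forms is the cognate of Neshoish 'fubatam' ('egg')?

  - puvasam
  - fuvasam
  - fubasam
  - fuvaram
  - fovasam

fuvasam

gubaslu ~ kuvaslu — Neshoish b corresponds to Lurevu v between vowels (before a back vowel).
dital ~ disal — Neshoish t corresponds to Lurevu s between vowels (before a back vowel).
Applying these to Neshoish 'fubatam':
  fubatam → fuvatam   (b→v between vowels (before a back vowel))
  fuvatam → fuvasam   (t→s between vowels (before a back vowel))
So the Lurevu cognate is 'fuvasam'.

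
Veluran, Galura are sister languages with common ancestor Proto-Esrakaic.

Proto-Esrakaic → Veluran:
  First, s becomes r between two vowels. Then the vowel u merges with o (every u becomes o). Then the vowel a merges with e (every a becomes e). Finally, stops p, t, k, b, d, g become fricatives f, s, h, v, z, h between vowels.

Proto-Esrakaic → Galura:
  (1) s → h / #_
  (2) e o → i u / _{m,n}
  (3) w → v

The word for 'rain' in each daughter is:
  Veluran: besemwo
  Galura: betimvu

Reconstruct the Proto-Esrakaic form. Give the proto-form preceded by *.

Position 3: Veluran has s, Galura has t. Galura preserves t here (none of its changes turn any other segment into t), so the proto-segment is *t.
Position 4: Veluran has e, Galura has i. Taking the neighbouring segments as reconstructed: Veluran e could go back to *a or *e; Galura i could go back to *e or *i — the one source consistent with every daughter is *e.
This points to *betemwu. Verify forward in each daughter:
Veluran: *betemwu
  betemwu (rule 1 does not apply)
  betemwu → betemwo   [vowel merger]
  betemwo (rule 3 does not apply)
  betemwo → besemwo   [intervocalic lenition]
  giving Veluran besemwo.
Galura: start from *betemwu.
  rule 1: no change — betemwu
  rule 2 (pre-nasal raising): betemwu → betimwu
  rule 3 (unconditioned shift): betimwu → betimvu
  ⇒ Galura betimvu
Only *betemwu yields all of Veluran besemwo, Galura betimvu.

*betemwu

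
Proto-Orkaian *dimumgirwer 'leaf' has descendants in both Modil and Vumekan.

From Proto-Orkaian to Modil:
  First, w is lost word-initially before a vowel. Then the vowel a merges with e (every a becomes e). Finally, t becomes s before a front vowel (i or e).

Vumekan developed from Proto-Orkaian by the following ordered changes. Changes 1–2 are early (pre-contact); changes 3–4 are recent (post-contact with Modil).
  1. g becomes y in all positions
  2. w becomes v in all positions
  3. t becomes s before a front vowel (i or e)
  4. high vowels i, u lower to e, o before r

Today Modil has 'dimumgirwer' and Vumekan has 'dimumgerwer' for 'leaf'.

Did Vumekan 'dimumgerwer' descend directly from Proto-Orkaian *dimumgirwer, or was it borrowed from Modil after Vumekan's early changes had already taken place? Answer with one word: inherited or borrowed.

If inherited, *dimumgirwer would pass through all of Vumekan's changes:
Vumekan: start from *dimumgirwer.
  rule 1 (unconditioned shift): dimumgirwer → dimumyirwer
  rule 2 (unconditioned shift): dimumyirwer → dimumyirver
  rule 3: no change — dimumyirver
  rule 4 (pre-rhotic lowering): dimumyirver → dimumyerver
  ⇒ Vumekan dimumyerver
If borrowed from Modil 'dimumgirwer' after the early changes, it would undergo only the recent ones:
  rule 3 (palatalisation): no change (dimumgirwer)
  rule 4 (pre-rhotic lowering): dimumgirwer → dimumgerwer
  ⇒ as a loan: dimumgerwer
Vumekan 'dimumgerwer' matches the loan outcome 'dimumgerwer', not the inherited 'dimumyerver' — it skipped the early Vumekan changes, so it was borrowed from Modil.

borrowed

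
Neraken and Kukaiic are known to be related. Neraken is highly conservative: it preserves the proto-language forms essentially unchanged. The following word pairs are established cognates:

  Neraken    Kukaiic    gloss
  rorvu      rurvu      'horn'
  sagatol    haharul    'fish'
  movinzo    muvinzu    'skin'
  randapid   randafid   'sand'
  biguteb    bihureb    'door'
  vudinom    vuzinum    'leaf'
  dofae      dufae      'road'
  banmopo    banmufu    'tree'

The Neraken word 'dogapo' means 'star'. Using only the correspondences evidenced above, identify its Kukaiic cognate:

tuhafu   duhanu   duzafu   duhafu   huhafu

sagatol ~ haharul — Neraken o corresponds to Kukaiic u after a consonant, before a consonant other than r, m, n, p, b, f, v.
sagatol ~ haharul — Neraken g corresponds to Kukaiic h between vowels (before a back vowel).
banmopo ~ banmufu — Neraken p corresponds to Kukaiic f between vowels (before a back vowel).
movinzo ~ muvinzu, banmopo ~ banmufu — Neraken o corresponds to Kukaiic u word-finally.
Applying these to Neraken 'dogapo':
  dogapo → dugapo   (o→u after a consonant, before a consonant other than r, m, n, p, b, f, v)
  dugapo → duhapo   (g→h between vowels (before a back vowel))
  duhapo → duhafo   (p→f between vowels (before a back vowel))
  duhafo → duhafu   (o→u word-finally)
So the Kukaiic cognate is 'duhafu'.

duhafu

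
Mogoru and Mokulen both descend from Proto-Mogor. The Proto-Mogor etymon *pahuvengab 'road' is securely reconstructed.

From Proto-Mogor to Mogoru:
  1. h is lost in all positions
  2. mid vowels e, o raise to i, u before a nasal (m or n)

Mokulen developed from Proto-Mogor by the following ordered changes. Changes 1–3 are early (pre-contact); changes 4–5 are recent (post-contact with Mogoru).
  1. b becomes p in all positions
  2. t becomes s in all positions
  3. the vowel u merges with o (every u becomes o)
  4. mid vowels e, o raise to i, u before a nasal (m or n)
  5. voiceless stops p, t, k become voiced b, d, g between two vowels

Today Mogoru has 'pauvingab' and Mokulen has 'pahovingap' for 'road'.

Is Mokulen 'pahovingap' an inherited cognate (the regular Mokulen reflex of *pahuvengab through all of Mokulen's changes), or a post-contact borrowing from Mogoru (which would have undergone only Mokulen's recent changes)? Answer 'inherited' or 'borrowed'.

If inherited, *pahuvengab would pass through all of Mokulen's changes:
Mokulen: start from *pahuvengab.
  rule 1 (unconditioned shift): pahuvengab → pahuvengap
  rule 2: no change — pahuvengap
  rule 3 (vowel merger): pahuvengap → pahovengap
  rule 4 (pre-nasal raising): pahovengap → pahovingap
  rule 5: no change — pahovingap
  ⇒ Mokulen pahovingap
If borrowed from Mogoru 'pauvingab' after the early changes, it would undergo only the recent ones:
  rule 4 (pre-nasal raising): no change (pauvingab)
  rule 5 (intervocalic voicing): no change (pauvingab)
  ⇒ as a loan: pauvingab
Mokulen 'pahovingap' matches the inherited outcome exactly, so it is an inherited cognate, not a loan.

inherited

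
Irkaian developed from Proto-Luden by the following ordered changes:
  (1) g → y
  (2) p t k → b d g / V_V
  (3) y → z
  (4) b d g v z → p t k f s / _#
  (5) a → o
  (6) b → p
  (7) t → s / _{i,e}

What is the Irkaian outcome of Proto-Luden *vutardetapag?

Irkaian: *vutardetapag > vutardetapay > vudardedabay > vudardedabaz > vudardedabas > vudordedobos > vudordedopos  (by unconditioned shift, intervocalic voicing, unconditioned shift, final devoicing, vowel merger, unconditioned shift)

vudordedopos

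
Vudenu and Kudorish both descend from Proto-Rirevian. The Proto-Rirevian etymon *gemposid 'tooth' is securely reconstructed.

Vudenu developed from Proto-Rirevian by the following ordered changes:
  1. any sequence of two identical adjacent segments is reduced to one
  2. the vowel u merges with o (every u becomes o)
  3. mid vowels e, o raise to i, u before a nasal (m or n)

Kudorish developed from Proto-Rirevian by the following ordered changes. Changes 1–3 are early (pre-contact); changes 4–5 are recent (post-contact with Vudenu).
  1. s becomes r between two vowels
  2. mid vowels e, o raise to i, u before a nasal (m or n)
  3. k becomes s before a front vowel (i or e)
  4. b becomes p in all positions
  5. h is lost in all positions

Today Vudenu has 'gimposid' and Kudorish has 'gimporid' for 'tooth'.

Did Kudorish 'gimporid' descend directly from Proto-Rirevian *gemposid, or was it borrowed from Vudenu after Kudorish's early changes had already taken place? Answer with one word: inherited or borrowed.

If inherited, *gemposid would pass through all of Kudorish's changes:
Kudorish: start from *gemposid.
  rule 1 (rhotacism): gemposid → gemporid
  rule 2 (pre-nasal raising): gemporid → gimporid
  rule 3: no change — gimporid
  rule 4: no change — gimporid
  rule 5: no change — gimporid
  ⇒ Kudorish gimporid
If borrowed from Vudenu 'gimposid' after the early changes, it would undergo only the recent ones:
  rule 4 (unconditioned shift): no change (gimposid)
  rule 5 (h-loss): no change (gimposid)
  ⇒ as a loan: gimposid
Kudorish 'gimporid' matches the inherited outcome exactly, so it is an inherited cognate, not a loan.

inherited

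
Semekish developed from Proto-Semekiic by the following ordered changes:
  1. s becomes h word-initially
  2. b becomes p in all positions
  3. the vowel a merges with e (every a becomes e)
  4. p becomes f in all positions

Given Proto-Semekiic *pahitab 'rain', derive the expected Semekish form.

fehitef

Semekish: *pahitab
  pahitab (rule 1 does not apply)
  pahitab → pahitap   [unconditioned shift]
  pahitap → pehitep   [vowel merger]
  pehitep → fehitef   [unconditioned shift]
  giving Semekish fehitef.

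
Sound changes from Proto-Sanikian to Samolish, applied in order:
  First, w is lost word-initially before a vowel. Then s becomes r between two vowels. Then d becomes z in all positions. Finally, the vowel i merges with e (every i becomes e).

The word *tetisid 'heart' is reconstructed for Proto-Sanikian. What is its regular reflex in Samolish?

Samolish: start from *tetisid.
  rule 1: no change — tetisid
  rule 2 (rhotacism): tetisid → tetirid
  rule 3 (unconditioned shift): tetirid → tetiriz
  rule 4 (vowel merger): tetiriz → teterez
  ⇒ Samolish teterez

teterez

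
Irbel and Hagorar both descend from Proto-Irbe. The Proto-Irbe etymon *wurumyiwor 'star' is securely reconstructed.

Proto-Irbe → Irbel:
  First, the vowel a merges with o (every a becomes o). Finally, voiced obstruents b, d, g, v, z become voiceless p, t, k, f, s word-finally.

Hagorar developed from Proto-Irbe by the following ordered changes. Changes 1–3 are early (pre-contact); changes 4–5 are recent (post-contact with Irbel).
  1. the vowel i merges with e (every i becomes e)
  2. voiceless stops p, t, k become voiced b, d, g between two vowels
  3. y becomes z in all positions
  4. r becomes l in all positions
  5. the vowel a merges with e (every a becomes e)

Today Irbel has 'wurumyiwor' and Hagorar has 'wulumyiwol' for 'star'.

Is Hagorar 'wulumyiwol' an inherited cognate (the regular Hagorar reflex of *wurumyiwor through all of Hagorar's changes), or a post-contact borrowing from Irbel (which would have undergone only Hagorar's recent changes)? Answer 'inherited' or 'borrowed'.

borrowed

If inherited, *wurumyiwor would pass through all of Hagorar's changes:
Hagorar: *wurumyiwor > wurumyewor > wurumzewor > wulumzewol  (by vowel merger, unconditioned shift, unconditioned shift)
If borrowed from Irbel 'wurumyiwor' after the early changes, it would undergo only the recent ones:
  rule 4 (unconditioned shift): wurumyiwor → wulumyiwol
  rule 5 (vowel merger): no change (wulumyiwol)
  ⇒ as a loan: wulumyiwol
Hagorar 'wulumyiwol' matches the loan outcome 'wulumyiwol', not the inherited 'wulumzewol' — it skipped the early Hagorar changes, so it was borrowed from Irbel.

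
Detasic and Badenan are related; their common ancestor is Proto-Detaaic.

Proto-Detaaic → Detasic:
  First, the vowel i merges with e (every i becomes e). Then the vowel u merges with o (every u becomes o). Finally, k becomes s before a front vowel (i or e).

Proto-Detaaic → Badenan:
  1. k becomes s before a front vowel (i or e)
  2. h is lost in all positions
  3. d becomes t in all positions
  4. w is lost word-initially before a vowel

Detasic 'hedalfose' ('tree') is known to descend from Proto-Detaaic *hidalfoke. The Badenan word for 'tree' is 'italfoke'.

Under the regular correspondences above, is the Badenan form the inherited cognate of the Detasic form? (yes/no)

Derive the expected Badenan reflex of *hidalfoke:
Badenan: start from *hidalfoke.
  rule 1 (palatalisation): hidalfoke → hidalfose
  rule 2 (h-loss): hidalfose → idalfose
  rule 3 (unconditioned shift): idalfose → italfose
  rule 4: no change — italfose
  ⇒ Badenan italfose
The regular Badenan reflex would be 'italfose', but the attested form is 'italfoke'. The correspondence is irregular, so they are not cognates (the Badenan form has a different source).

no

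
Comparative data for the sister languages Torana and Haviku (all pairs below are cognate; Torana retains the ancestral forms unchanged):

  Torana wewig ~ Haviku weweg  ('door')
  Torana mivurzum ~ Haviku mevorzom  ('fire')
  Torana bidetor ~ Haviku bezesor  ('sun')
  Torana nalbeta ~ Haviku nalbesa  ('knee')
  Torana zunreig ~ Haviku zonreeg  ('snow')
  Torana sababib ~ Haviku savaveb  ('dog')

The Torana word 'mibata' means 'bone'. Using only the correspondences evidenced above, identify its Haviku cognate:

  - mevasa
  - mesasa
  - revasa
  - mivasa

sababib ~ savaveb — Torana i corresponds to Haviku e after a consonant, before a labial obstruent.
sababib ~ savaveb — Torana b corresponds to Haviku v between vowels (before a back vowel).
nalbeta ~ nalbesa — Torana t corresponds to Haviku s between vowels (before a back vowel).
Applying these to Torana 'mibata':
  mibata → mebata   (i→e after a consonant, before a labial obstruent)
  mebata → mevata   (b→v between vowels (before a back vowel))
  mevata → mevasa   (t→s between vowels (before a back vowel))
So the Haviku cognate is 'mevasa'.

mevasa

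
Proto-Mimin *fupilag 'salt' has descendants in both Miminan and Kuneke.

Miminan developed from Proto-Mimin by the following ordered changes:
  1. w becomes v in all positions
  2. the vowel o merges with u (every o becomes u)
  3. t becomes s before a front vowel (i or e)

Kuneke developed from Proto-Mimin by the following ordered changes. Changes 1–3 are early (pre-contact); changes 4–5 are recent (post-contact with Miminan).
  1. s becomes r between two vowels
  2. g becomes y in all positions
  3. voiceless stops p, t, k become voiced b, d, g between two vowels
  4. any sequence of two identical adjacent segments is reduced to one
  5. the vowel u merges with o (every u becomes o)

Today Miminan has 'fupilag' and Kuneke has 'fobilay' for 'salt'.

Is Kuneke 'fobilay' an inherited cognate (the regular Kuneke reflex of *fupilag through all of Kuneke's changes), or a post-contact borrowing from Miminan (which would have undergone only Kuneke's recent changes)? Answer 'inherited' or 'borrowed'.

If inherited, *fupilag would pass through all of Kuneke's changes:
Kuneke: start from *fupilag.
  rule 1: no change — fupilag
  rule 2 (unconditioned shift): fupilag → fupilay
  rule 3 (intervocalic voicing): fupilay → fubilay
  rule 4: no change — fubilay
  rule 5 (vowel merger): fubilay → fobilay
  ⇒ Kuneke fobilay
If borrowed from Miminan 'fupilag' after the early changes, it would undergo only the recent ones:
  rule 4 (degemination): no change (fupilag)
  rule 5 (vowel merger): fupilag → fopilag
  ⇒ as a loan: fopilag
Kuneke 'fobilay' matches the inherited outcome exactly, so it is an inherited cognate, not a loan.

inherited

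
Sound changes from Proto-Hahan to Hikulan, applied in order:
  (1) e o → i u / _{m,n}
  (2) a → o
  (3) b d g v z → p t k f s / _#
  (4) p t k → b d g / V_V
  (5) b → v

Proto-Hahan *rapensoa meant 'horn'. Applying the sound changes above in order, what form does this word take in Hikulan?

Hikulan: start from *rapensoa.
  rule 1 (pre-nasal raising): rapensoa → rapinsoa
  rule 2 (vowel merger): rapinsoa → ropinsoo
  rule 3: no change — ropinsoo
  rule 4 (intervocalic voicing): ropinsoo → robinsoo
  rule 5 (unconditioned shift): robinsoo → rovinsoo
  ⇒ Hikulan rovinsoo

rovinsoo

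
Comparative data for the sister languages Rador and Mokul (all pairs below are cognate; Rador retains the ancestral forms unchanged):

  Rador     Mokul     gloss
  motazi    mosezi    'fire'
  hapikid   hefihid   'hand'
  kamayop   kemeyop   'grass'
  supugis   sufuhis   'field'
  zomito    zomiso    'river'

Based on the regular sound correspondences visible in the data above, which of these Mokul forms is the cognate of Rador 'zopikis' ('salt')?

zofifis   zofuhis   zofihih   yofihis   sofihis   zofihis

hapikid ~ hefihid — Rador p corresponds to Mokul f between vowels (before a front vowel).
hapikid ~ hefihid — Rador k corresponds to Mokul h between vowels (before a front vowel).
Applying these to Rador 'zopikis':
  zopikis → zofikis   (p→f between vowels (before a front vowel))
  zofikis → zofihis   (k→h between vowels (before a front vowel))
So the Mokul cognate is 'zofihis'.

zofihis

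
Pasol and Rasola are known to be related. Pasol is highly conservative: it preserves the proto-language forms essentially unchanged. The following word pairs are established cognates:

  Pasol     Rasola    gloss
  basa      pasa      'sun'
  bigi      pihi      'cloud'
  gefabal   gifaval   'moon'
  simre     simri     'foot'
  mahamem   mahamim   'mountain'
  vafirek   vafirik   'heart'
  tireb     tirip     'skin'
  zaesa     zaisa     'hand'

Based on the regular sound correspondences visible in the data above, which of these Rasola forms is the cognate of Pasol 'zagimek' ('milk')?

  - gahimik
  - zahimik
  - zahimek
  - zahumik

bigi ~ pihi — Pasol g corresponds to Rasola h between vowels (before a front vowel).
vafirek ~ vafirik — Pasol e corresponds to Rasola i after a consonant, before a consonant other than r, m, n, p, b, f, v.
Applying these to Pasol 'zagimek':
  zagimek → zahimek   (g→h between vowels (before a front vowel))
  zahimek → zahimik   (e→i after a consonant, before a consonant other than r, m, n, p, b, f, v)
So the Rasola cognate is 'zahimik'.

zahimik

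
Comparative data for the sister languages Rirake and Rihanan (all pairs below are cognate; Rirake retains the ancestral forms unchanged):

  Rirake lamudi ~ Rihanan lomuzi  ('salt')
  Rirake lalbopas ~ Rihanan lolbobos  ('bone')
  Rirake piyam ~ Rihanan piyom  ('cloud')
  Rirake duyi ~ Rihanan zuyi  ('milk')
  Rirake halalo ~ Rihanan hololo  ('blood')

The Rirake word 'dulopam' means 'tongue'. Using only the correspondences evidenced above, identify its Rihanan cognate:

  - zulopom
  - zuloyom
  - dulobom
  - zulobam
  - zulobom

duyi ~ zuyi — Rirake d corresponds to Rihanan z word-initially before a back vowel.
lalbopas ~ lolbobos — Rirake p corresponds to Rihanan b between vowels (before a back vowel).
lamudi ~ lomuzi, piyam ~ piyom — Rirake a corresponds to Rihanan o after a consonant, before a nasal.
Applying these to Rirake 'dulopam':
  dulopam → zulopam   (d→z word-initially before a back vowel)
  zulopam → zulobam   (p→b between vowels (before a back vowel))
  zulobam → zulobom   (a→o after a consonant, before a nasal)
So the Rihanan cognate is 'zulobom'.

zulobom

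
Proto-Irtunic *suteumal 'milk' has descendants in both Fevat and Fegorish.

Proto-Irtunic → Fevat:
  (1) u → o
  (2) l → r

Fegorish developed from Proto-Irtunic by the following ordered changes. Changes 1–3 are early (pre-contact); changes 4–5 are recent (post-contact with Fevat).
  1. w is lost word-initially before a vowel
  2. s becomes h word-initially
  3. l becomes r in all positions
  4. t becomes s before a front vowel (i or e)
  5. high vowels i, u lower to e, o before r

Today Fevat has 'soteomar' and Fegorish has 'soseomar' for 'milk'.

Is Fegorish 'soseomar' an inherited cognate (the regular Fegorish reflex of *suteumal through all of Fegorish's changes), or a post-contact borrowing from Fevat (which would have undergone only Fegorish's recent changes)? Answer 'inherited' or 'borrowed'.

If inherited, *suteumal would pass through all of Fegorish's changes:
Fegorish: *suteumal > huteumal > huteumar > huseumar  (by debuccalisation, unconditioned shift, palatalisation)
If borrowed from Fevat 'soteomar' after the early changes, it would undergo only the recent ones:
  rule 4 (palatalisation): soteomar → soseomar
  rule 5 (pre-rhotic lowering): no change (soseomar)
  ⇒ as a loan: soseomar
Fegorish 'soseomar' matches the loan outcome 'soseomar', not the inherited 'huseumar' — it skipped the early Fegorish changes, so it was borrowed from Fevat.

borrowed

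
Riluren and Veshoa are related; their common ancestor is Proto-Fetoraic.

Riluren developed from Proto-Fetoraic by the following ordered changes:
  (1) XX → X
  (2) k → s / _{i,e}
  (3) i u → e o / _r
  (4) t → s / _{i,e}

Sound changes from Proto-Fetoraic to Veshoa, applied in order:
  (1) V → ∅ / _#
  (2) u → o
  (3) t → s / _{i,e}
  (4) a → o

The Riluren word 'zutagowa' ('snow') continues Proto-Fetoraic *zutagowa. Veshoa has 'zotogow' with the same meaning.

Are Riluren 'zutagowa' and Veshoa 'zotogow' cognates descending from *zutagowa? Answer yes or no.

Derive the expected Veshoa reflex of *zutagowa:
Veshoa: start from *zutagowa.
  rule 1 (apocope): zutagowa → zutagow
  rule 2 (vowel merger): zutagow → zotagow
  rule 3: no change — zotagow
  rule 4 (vowel merger): zotagow → zotogow
  ⇒ Veshoa zotogow
Veshoa 'zotogow' matches the regular reflex exactly, so the pair is cognate.

yes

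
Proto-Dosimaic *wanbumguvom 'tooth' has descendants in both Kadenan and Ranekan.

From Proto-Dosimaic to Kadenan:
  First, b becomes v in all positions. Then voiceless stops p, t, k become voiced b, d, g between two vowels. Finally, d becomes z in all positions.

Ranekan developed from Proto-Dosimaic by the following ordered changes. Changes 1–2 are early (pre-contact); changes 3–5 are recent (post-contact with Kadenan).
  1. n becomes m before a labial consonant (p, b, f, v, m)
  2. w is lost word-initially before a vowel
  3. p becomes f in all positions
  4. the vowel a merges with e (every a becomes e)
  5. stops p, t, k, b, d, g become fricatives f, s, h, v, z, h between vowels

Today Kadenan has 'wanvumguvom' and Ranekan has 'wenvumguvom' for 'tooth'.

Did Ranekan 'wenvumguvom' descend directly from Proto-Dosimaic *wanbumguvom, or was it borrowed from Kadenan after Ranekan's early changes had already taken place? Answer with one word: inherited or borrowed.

borrowed

If inherited, *wanbumguvom would pass through all of Ranekan's changes:
Ranekan: start from *wanbumguvom.
  rule 1 (nasal place assimilation): wanbumguvom → wambumguvom
  rule 2 (glide loss): wambumguvom → ambumguvom
  rule 3: no change — ambumguvom
  rule 4 (vowel merger): ambumguvom → embumguvom
  rule 5: no change — embumguvom
  ⇒ Ranekan embumguvom
If borrowed from Kadenan 'wanvumguvom' after the early changes, it would undergo only the recent ones:
  rule 3 (unconditioned shift): no change (wanvumguvom)
  rule 4 (vowel merger): wanvumguvom → wenvumguvom
  rule 5 (intervocalic lenition): no change (wenvumguvom)
  ⇒ as a loan: wenvumguvom
Ranekan 'wenvumguvom' matches the loan outcome 'wenvumguvom', not the inherited 'embumguvom' — it skipped the early Ranekan changes, so it was borrowed from Kadenan.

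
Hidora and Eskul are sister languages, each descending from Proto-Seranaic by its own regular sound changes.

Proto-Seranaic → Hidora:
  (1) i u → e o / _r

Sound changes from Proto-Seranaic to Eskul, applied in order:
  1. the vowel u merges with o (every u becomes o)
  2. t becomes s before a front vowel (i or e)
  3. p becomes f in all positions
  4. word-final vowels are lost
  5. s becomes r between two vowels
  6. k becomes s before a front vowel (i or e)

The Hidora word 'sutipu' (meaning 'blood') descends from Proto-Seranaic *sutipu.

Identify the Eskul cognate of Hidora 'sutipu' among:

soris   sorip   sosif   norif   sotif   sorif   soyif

sorif

Eskul: start from *sutipu.
  rule 1 (vowel merger): sutipu → sotipo
  rule 2 (palatalisation): sotipo → sosipo
  rule 3 (unconditioned shift): sosipo → sosifo
  rule 4 (apocope): sosifo → sosif
  rule 5 (rhotacism): sosif → sorif
  rule 6: no change — sorif
  ⇒ Eskul sorif
Among the options, 'sorif' alone shows every Eskul change applied in order.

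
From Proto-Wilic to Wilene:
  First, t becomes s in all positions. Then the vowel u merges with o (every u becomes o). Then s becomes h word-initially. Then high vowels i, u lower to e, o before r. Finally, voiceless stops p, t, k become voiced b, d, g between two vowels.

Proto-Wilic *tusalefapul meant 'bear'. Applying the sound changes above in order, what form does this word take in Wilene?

Wilene: *tusalefapul > susalefapul > sosalefapol > hosalefapol > hosalefabol  (by unconditioned shift, vowel merger, debuccalisation, intervocalic voicing)

hosalefabol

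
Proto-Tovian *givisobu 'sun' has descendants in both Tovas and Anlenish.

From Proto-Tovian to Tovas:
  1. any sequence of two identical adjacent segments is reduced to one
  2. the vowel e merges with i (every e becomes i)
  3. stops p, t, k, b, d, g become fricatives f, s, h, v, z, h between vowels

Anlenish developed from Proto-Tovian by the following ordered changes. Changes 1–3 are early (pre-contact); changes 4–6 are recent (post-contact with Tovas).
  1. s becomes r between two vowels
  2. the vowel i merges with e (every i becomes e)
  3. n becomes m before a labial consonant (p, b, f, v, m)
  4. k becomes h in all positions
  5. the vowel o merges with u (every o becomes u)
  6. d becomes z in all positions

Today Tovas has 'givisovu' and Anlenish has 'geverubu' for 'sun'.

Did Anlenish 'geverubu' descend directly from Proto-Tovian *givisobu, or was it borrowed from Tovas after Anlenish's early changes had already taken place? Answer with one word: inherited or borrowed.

inherited

If inherited, *givisobu would pass through all of Anlenish's changes:
Anlenish: start from *givisobu.
  rule 1 (rhotacism): givisobu → givirobu
  rule 2 (vowel merger): givirobu → geverobu
  rule 3: no change — geverobu
  rule 4: no change — geverobu
  rule 5 (vowel merger): geverobu → geverubu
  rule 6: no change — geverubu
  ⇒ Anlenish geverubu
If borrowed from Tovas 'givisovu' after the early changes, it would undergo only the recent ones:
  rule 4 (unconditioned shift): no change (givisovu)
  rule 5 (vowel merger): givisovu → givisuvu
  rule 6 (unconditioned shift): no change (givisuvu)
  ⇒ as a loan: givisuvu
Anlenish 'geverubu' matches the inherited outcome exactly, so it is an inherited cognate, not a loan.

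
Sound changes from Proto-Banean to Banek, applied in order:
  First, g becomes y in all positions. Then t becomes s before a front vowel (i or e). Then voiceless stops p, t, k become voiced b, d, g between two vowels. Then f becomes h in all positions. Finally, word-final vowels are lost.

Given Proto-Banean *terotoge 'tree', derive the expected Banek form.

Banek: start from *terotoge.
  rule 1 (unconditioned shift): terotoge → terotoye
  rule 2 (palatalisation): terotoye → serotoye
  rule 3 (intervocalic voicing): serotoye → serodoye
  rule 4: no change — serodoye
  rule 5 (apocope): serodoye → serodoy
  ⇒ Banek serodoy

serodoy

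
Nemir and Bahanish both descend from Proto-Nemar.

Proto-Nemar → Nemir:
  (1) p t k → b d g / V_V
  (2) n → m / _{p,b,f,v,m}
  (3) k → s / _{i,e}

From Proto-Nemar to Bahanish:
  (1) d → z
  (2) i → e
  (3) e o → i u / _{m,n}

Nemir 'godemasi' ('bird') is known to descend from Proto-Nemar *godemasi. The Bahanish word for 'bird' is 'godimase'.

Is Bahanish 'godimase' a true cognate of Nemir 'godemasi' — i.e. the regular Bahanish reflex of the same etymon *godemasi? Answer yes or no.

Derive the expected Bahanish reflex of *godemasi:
Bahanish: *godemasi
  godemasi → gozemasi   [unconditioned shift]
  gozemasi → gozemase   [vowel merger]
  gozemase → gozimase   [pre-nasal raising]
  giving Bahanish gozimase.
The regular Bahanish reflex would be 'gozimase', but the attested form is 'godimase'. The correspondence is irregular, so they are not cognates (the Bahanish form has a different source).

no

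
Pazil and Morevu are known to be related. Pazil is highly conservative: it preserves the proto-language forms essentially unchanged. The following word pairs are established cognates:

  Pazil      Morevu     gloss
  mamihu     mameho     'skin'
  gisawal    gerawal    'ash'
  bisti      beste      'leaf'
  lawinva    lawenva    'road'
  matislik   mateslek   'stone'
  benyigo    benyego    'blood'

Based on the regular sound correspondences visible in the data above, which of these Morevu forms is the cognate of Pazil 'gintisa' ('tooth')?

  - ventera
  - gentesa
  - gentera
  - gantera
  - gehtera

gentera

lawinva ~ lawenva — Pazil i corresponds to Morevu e after a consonant, before a nasal.
mamihu ~ mameho, gisawal ~ gerawal — Pazil i corresponds to Morevu e after a consonant, before a consonant other than r, m, n, p, b, f, v.
gisawal ~ gerawal — Pazil s corresponds to Morevu r between vowels (before a back vowel).
Applying these to Pazil 'gintisa':
  gintisa → gentisa   (i→e after a consonant, before a nasal)
  gentisa → gentesa   (i→e after a consonant, before a consonant other than r, m, n, p, b, f, v)
  gentesa → gentera   (s→r between vowels (before a back vowel))
So the Morevu cognate is 'gentera'.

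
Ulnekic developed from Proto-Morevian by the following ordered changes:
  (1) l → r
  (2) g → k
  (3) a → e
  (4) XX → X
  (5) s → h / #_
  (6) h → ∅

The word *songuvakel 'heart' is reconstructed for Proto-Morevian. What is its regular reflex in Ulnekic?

Ulnekic: *songuvakel
  songuvakel → songuvaker   [unconditioned shift]
  songuvaker → sonkuvaker   [unconditioned shift]
  sonkuvaker → sonkuveker   [vowel merger]
  sonkuveker (rule 4 does not apply)
  sonkuveker → honkuveker   [debuccalisation]
  honkuveker → onkuveker   [h-loss]
  giving Ulnekic onkuveker.

onkuveker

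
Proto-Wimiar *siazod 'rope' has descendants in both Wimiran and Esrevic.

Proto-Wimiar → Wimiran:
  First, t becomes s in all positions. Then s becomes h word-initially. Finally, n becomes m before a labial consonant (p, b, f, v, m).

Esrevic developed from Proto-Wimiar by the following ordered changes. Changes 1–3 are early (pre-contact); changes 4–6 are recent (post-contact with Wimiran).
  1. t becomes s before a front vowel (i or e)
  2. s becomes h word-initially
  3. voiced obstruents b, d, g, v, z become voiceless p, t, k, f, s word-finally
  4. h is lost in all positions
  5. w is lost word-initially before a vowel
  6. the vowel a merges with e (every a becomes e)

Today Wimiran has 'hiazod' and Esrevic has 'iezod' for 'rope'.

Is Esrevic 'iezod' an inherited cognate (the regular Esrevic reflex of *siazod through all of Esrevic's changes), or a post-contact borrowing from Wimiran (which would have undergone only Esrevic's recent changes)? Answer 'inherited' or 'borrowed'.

borrowed

If inherited, *siazod would pass through all of Esrevic's changes:
Esrevic: start from *siazod.
  rule 1: no change — siazod
  rule 2 (debuccalisation): siazod → hiazod
  rule 3 (final devoicing): hiazod → hiazot
  rule 4 (h-loss): hiazot → iazot
  rule 5: no change — iazot
  rule 6 (vowel merger): iazot → iezot
  ⇒ Esrevic iezot
If borrowed from Wimiran 'hiazod' after the early changes, it would undergo only the recent ones:
  rule 4 (h-loss): hiazod → iazod
  rule 5 (glide loss): no change (iazod)
  rule 6 (vowel merger): iazod → iezod
  ⇒ as a loan: iezod
Esrevic 'iezod' matches the loan outcome 'iezod', not the inherited 'iezot' — it skipped the early Esrevic changes, so it was borrowed from Wimiran.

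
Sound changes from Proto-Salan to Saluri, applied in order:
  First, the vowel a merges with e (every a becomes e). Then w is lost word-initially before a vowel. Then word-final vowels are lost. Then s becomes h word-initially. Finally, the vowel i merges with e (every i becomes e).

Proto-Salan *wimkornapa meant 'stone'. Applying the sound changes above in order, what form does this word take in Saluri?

Saluri: *wimkornapa
  wimkornapa → wimkornepe   [vowel merger]
  wimkornepe → imkornepe   [glide loss]
  imkornepe → imkornep   [apocope]
  imkornep (rule 4 does not apply)
  imkornep → emkornep   [vowel merger]
  giving Saluri emkornep.

emkornep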